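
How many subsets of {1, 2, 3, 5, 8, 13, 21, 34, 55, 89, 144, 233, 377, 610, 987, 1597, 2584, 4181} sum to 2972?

36

Each representation comes from the Zeckendorf form by replacing some F_k with F_{k−1} + F_{k−2} where possible.
2972 = 2584+377+8+3 = 2584+377+8+2+1 = 2584+233+144+8+3 = 1597+987+377+8+3 = 2584+377+5+3+2+1 = … (31 more), for 36 in all.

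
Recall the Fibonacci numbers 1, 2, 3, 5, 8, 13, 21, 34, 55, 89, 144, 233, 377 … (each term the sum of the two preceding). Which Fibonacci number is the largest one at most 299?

233 ≤ 299 < 377, so the largest Fibonacci number not exceeding 299 is 233.

233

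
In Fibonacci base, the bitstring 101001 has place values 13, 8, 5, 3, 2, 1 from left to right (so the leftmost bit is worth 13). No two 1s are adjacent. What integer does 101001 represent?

19

Summing the place values of the 1 bits: 13 + 5 + 1 = 19.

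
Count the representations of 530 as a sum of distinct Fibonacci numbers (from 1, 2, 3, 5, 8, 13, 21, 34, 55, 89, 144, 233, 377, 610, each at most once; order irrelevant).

Each representation comes from the Zeckendorf form by replacing some F_k with F_{k−1} + F_{k−2} where possible.
530 = 377+144+8+1 = 377+144+5+3+1 = 377+89+55+8+1 = 377+89+55+5+3+1 = 377+89+34+21+8+1 = … (7 more), for 12 in all.

12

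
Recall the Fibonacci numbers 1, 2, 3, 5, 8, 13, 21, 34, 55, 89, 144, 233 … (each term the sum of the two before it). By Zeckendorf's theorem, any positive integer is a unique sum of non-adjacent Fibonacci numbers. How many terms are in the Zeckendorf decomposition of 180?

144 ≤ 180 < 233, so take 144; remainder 36
34 ≤ 36 < 55, so take 34; remainder 2
2 ≤ 2 < 3, so take 2; remainder 0
180 = 144 + 34 + 2, which has 3 terms.

3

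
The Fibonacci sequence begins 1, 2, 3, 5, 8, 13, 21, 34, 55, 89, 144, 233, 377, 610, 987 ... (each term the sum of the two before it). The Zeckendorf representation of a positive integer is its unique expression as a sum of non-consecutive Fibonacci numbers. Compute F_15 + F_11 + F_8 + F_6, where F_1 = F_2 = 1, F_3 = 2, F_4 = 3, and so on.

728

F_15 + F_11 + F_8 + F_6 = 610 + 89 + 21 + 8 = 728.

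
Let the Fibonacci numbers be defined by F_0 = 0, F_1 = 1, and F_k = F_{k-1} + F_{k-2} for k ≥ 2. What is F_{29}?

514229

Iterating the recurrence up to F_{21} = 10946 and F_{20} = 6765:
F_{22} = F_{21} + F_{20} = 10946 + 6765 = 17711
F_{23} = F_{22} + F_{21} = 17711 + 10946 = 28657
F_{24} = F_{23} + F_{22} = 28657 + 17711 = 46368
F_{25} = F_{24} + F_{23} = 46368 + 28657 = 75025
F_{26} = F_{25} + F_{24} = 75025 + 46368 = 121393
F_{27} = F_{26} + F_{25} = 121393 + 75025 = 196418
F_{28} = F_{27} + F_{26} = 196418 + 121393 = 317811
F_{29} = F_{28} + F_{27} = 317811 + 196418 = 514229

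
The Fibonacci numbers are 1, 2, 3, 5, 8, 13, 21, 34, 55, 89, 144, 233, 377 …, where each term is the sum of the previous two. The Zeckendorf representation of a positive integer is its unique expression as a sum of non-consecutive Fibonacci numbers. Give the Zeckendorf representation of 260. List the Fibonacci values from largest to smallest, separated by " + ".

233 + 21 + 5 + 1

Repeatedly subtract the largest Fibonacci number that fits:
largest Fibonacci ≤ 260 is 233; 260 − 233 = 27
largest Fibonacci ≤ 27 is 21; 27 − 21 = 6
largest Fibonacci ≤ 6 is 5; 6 − 5 = 1
largest Fibonacci ≤ 1 is 1; 1 − 1 = 0
So 260 = 233 + 21 + 5 + 1, with no two terms consecutive in the sequence.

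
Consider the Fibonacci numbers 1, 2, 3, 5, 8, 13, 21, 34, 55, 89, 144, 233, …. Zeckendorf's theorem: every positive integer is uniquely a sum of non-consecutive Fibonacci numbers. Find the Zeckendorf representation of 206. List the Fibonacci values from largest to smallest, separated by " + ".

144 + 55 + 5 + 2

Repeatedly subtract the largest Fibonacci number that fits:
take 144 (≤ 206); 206 − 144 = 62
take 55 (≤ 62); 62 − 55 = 7
take 5 (≤ 7); 7 − 5 = 2
take 2 (≤ 2); 2 − 2 = 0
So 206 = 144 + 55 + 5 + 2, with no two terms consecutive in the sequence.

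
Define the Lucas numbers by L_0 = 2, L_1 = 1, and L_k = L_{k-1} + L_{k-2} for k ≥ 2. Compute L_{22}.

39603

Iterating the recurrence up to L_{16} = 2207 and L_{15} = 1364:
L_{17} = L_{16} + L_{15} = 2207 + 1364 = 3571
L_{18} = L_{17} + L_{16} = 3571 + 2207 = 5778
L_{19} = L_{18} + L_{17} = 5778 + 3571 = 9349
L_{20} = L_{19} + L_{18} = 9349 + 5778 = 15127
L_{21} = L_{20} + L_{19} = 15127 + 9349 = 24476
L_{22} = L_{21} + L_{20} = 24476 + 15127 = 39603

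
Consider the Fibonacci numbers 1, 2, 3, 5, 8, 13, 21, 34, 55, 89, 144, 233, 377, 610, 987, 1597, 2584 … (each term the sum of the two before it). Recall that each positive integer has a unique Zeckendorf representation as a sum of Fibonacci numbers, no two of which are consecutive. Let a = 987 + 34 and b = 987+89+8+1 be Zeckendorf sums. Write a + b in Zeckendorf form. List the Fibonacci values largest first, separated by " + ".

1597 + 377 + 89 + 34 + 8 + 1

The two numbers are 1021 and 1085, so their sum is 2106.
Repeatedly subtract the largest Fibonacci number that fits:
largest Fibonacci ≤ 2106 is 1597; 2106 − 1597 = 509
largest Fibonacci ≤ 509 is 377; 509 − 377 = 132
largest Fibonacci ≤ 132 is 89; 132 − 89 = 43
largest Fibonacci ≤ 43 is 34; 43 − 34 = 9
largest Fibonacci ≤ 9 is 8; 9 − 8 = 1
largest Fibonacci ≤ 1 is 1; 1 − 1 = 0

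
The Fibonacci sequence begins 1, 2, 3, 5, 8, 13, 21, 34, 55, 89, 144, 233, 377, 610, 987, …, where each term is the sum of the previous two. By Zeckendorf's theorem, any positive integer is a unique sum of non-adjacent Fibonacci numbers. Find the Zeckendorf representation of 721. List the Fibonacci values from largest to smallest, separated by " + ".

610 + 89 + 21 + 1

Repeatedly subtract the largest Fibonacci number that fits:
take 610 (≤ 721); 721 − 610 = 111
take 89 (≤ 111); 111 − 89 = 22
take 21 (≤ 22); 22 − 21 = 1
take 1 (≤ 1); 1 − 1 = 0
So 721 = 610 + 89 + 21 + 1, with no two terms consecutive in the sequence.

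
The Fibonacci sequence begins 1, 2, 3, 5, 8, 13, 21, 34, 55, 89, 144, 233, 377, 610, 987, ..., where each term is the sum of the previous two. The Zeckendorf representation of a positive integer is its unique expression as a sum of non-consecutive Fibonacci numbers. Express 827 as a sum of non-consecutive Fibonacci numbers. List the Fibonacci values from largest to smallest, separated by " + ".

610 + 144 + 55 + 13 + 5

take 610 (≤ 827); 827 − 610 = 217
take 144 (≤ 217); 217 − 144 = 73
take 55 (≤ 73); 73 − 55 = 18
take 13 (≤ 18); 18 − 13 = 5
take 5 (≤ 5); 5 − 5 = 0
So 827 = 610 + 144 + 55 + 13 + 5, with no two terms consecutive in the sequence.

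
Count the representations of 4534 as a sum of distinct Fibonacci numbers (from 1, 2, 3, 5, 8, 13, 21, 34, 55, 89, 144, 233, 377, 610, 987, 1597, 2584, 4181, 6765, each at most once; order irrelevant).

Each representation comes from the Zeckendorf form by replacing some F_k with F_{k−1} + F_{k−2} where possible.
4534 = 4181+233+89+21+8+2 = 4181+233+89+21+5+3+2 = 4181+233+55+34+21+8+2 = … (27 more), for 30 in all.

30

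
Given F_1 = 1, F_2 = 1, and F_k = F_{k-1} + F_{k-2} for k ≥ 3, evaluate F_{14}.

Iterating the recurrence up to F_{8} = 21 and F_{7} = 13:
F_{9} = F_{8} + F_{7} = 21 + 13 = 34
F_{10} = F_{9} + F_{8} = 34 + 21 = 55
F_{11} = F_{10} + F_{9} = 55 + 34 = 89
F_{12} = F_{11} + F_{10} = 89 + 55 = 144
F_{13} = F_{12} + F_{11} = 144 + 89 = 233
F_{14} = F_{13} + F_{12} = 233 + 144 = 377

377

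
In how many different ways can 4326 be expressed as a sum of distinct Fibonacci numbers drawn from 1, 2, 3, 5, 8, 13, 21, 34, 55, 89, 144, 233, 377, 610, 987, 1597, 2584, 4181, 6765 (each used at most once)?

Starting from the Zeckendorf form and repeatedly splitting a term F_k into F_{k−1} + F_{k−2} (when neither is already used) reaches every representation.
4326 = 4181+144+1 = 4181+89+55+1 = 2584+1597+144+1 = 4181+89+34+21+1 = … (16 more), for 20 in all.

20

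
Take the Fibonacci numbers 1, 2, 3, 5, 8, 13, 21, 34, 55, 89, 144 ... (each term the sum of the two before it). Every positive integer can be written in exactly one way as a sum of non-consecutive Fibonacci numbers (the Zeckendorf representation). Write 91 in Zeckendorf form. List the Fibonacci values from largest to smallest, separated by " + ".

largest Fibonacci ≤ 91 is 89; 91 − 89 = 2
largest Fibonacci ≤ 2 is 2; 2 − 2 = 0
So 91 = 89 + 2, with no two terms consecutive in the sequence.

89 + 2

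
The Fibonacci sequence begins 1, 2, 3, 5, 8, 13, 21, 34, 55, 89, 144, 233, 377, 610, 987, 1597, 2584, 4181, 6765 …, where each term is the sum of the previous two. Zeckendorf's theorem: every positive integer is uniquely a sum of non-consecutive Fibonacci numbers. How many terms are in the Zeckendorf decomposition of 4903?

5

Greedy algorithm:
largest Fibonacci ≤ 4903 is 4181; 4903 − 4181 = 722
largest Fibonacci ≤ 722 is 610; 722 − 610 = 112
largest Fibonacci ≤ 112 is 89; 112 − 89 = 23
largest Fibonacci ≤ 23 is 21; 23 − 21 = 2
largest Fibonacci ≤ 2 is 2; 2 − 2 = 0
4903 = 4181 + 610 + 89 + 21 + 2, which has 5 terms.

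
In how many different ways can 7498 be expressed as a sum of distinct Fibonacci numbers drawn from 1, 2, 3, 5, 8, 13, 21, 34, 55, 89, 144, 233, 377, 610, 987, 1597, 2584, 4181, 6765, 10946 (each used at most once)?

51

Starting from the Zeckendorf form and repeatedly splitting a term F_k into F_{k−1} + F_{k−2} (when neither is already used) reaches every representation.
7498 = 6765+610+89+34 = 6765+610+89+21+13 = 6765+377+233+89+34 = 6765+610+89+21+8+5 = 6765+610+55+34+21+13 = … (46 more), for 51 in all.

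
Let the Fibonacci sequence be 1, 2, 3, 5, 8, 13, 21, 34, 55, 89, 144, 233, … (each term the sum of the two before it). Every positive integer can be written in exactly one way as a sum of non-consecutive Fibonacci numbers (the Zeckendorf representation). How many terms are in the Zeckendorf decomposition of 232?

6

Greedily peel off the largest Fibonacci term at each step:
144 ≤ 232 < 233, so take 144; remainder 88
55 ≤ 88 < 89, so take 55; remainder 33
21 ≤ 33 < 34, so take 21; remainder 12
8 ≤ 12 < 13, so take 8; remainder 4
3 ≤ 4 < 5, so take 3; remainder 1
1 ≤ 1 < 2, so take 1; remainder 0
232 = 144 + 55 + 21 + 8 + 3 + 1, which has 6 terms.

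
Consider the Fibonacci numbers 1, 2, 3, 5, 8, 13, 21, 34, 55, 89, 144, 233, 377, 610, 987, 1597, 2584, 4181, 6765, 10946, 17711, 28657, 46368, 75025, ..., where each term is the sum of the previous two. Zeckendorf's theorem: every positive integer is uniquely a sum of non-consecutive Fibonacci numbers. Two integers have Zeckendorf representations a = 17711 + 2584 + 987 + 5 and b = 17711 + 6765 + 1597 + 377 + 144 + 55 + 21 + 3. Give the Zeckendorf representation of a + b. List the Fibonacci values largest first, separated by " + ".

The two numbers are 21287 and 26673, so their sum is 47960.
Greedy algorithm:
47960 − 46368 = 1592
1592 − 987 = 605
605 − 377 = 228
228 − 144 = 84
84 − 55 = 29
29 − 21 = 8
8 − 8 = 0

46368 + 987 + 377 + 144 + 55 + 21 + 8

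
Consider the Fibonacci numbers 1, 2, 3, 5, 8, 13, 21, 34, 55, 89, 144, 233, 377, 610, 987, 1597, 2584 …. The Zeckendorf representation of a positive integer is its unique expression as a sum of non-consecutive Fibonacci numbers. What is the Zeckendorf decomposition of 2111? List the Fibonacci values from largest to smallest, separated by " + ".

1597 + 377 + 89 + 34 + 13 + 1

Greedily peel off the largest Fibonacci term at each step:
2111: greatest Fibonacci not exceeding it is 1597, leaving 514
514: greatest Fibonacci not exceeding it is 377, leaving 137
137: greatest Fibonacci not exceeding it is 89, leaving 48
48: greatest Fibonacci not exceeding it is 34, leaving 14
14: greatest Fibonacci not exceeding it is 13, leaving 1
1: greatest Fibonacci not exceeding it is 1, leaving 0
So 2111 = 1597 + 377 + 89 + 34 + 13 + 1, with no two terms consecutive in the sequence.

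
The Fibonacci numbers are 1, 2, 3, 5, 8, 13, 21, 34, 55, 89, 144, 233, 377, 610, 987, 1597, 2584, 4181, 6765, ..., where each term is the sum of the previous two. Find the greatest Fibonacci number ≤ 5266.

4181 ≤ 5266 < 6765, so the largest Fibonacci number not exceeding 5266 is 4181.

4181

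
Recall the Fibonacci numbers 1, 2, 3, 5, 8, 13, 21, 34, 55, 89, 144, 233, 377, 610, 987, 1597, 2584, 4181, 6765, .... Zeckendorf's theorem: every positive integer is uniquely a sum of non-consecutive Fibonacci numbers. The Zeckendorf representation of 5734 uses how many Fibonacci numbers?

7

Greedy algorithm:
4181 ≤ 5734 < 6765, so take 4181; remainder 1553
987 ≤ 1553 < 1597, so take 987; remainder 566
377 ≤ 566 < 610, so take 377; remainder 189
144 ≤ 189 < 233, so take 144; remainder 45
34 ≤ 45 < 55, so take 34; remainder 11
8 ≤ 11 < 13, so take 8; remainder 3
3 ≤ 3 < 5, so take 3; remainder 0
5734 = 4181 + 987 + 377 + 144 + 34 + 8 + 3, which has 7 terms.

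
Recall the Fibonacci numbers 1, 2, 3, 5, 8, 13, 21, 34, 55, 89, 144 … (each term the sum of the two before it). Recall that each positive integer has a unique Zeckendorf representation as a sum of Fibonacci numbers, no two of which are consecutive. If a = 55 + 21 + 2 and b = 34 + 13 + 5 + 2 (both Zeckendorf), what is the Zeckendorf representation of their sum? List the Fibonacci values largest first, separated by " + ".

The two numbers are 78 and 54, so their sum is 132.
89 ≤ 132 < 144, so take 89; remainder 43
34 ≤ 43 < 55, so take 34; remainder 9
8 ≤ 9 < 13, so take 8; remainder 1
1 ≤ 1 < 2, so take 1; remainder 0

89 + 34 + 8 + 1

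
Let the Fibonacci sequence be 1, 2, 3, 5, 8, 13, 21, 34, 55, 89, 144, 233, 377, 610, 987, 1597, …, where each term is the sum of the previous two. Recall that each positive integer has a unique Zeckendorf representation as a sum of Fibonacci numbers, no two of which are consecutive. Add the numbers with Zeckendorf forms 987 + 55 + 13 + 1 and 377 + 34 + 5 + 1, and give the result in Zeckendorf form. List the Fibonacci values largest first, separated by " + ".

987 + 377 + 89 + 13 + 5 + 2

The two numbers are 1056 and 417, so their sum is 1473.
Greedily peel off the largest Fibonacci term at each step:
987 ≤ 1473 < 1597, so take 987; remainder 486
377 ≤ 486 < 610, so take 377; remainder 109
89 ≤ 109 < 144, so take 89; remainder 20
13 ≤ 20 < 21, so take 13; remainder 7
5 ≤ 7 < 8, so take 5; remainder 2
2 ≤ 2 < 3, so take 2; remainder 0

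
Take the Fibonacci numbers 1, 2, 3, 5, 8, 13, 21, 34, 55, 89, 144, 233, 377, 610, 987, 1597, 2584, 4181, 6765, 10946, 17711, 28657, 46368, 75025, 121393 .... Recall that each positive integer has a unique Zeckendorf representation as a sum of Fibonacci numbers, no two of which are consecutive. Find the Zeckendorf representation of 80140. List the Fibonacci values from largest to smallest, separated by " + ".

75025 + 4181 + 610 + 233 + 89 + 2

80140 − 75025 = 5115
5115 − 4181 = 934
934 − 610 = 324
324 − 233 = 91
91 − 89 = 2
2 − 2 = 0
So 80140 = 75025 + 4181 + 610 + 233 + 89 + 2, with no two terms consecutive in the sequence.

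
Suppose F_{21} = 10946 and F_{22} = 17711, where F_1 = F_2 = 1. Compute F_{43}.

433494437

By F_{2k+1} = F_k² + F_{k+1}²: F_{43} = 10946² + 17711² = 119814916 + 313679521 = 433494437.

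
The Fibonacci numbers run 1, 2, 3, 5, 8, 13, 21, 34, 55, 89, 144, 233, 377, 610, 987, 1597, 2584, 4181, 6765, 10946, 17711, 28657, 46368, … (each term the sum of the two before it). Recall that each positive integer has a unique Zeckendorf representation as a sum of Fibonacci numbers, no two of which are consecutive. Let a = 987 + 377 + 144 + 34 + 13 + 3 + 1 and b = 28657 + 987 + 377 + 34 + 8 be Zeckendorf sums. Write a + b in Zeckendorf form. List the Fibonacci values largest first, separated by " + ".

28657 + 2584 + 377 + 3 + 1

The two numbers are 1559 and 30063, so their sum is 31622.
Repeatedly subtract the largest Fibonacci number that fits:
subtract 28657 from 31622: 2965 remains
subtract 2584 from 2965: 381 remains
subtract 377 from 381: 4 remains
subtract 3 from 4: 1 remains
subtract 1 from 1: 0 remains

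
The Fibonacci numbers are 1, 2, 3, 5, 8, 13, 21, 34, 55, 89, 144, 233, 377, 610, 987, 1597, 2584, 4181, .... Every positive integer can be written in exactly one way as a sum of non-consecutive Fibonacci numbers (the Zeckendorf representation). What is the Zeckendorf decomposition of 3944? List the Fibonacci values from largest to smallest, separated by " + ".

subtract 2584 from 3944: 1360 remains
subtract 987 from 1360: 373 remains
subtract 233 from 373: 140 remains
subtract 89 from 140: 51 remains
subtract 34 from 51: 17 remains
subtract 13 from 17: 4 remains
subtract 3 from 4: 1 remains
subtract 1 from 1: 0 remains
So 3944 = 2584 + 987 + 233 + 89 + 34 + 13 + 3 + 1, with no two terms consecutive in the sequence.

2584 + 987 + 233 + 89 + 34 + 13 + 3 + 1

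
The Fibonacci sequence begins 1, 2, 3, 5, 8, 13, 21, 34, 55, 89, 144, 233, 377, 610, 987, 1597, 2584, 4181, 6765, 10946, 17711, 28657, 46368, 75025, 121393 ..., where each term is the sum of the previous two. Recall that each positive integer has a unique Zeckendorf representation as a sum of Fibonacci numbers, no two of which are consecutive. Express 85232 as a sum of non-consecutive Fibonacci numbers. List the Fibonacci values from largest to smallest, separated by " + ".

subtract 75025 from 85232: 10207 remains
subtract 6765 from 10207: 3442 remains
subtract 2584 from 3442: 858 remains
subtract 610 from 858: 248 remains
subtract 233 from 248: 15 remains
subtract 13 from 15: 2 remains
subtract 2 from 2: 0 remains
So 85232 = 75025 + 6765 + 2584 + 610 + 233 + 13 + 2, with no two terms consecutive in the sequence.

75025 + 6765 + 2584 + 610 + 233 + 13 + 2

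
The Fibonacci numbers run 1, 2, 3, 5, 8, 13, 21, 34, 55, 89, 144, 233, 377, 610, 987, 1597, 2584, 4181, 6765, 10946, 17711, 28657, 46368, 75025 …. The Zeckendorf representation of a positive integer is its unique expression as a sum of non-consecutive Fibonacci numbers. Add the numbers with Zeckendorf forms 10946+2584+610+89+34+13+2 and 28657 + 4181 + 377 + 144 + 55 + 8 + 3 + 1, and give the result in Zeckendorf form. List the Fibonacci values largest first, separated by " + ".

46368 + 987 + 233 + 89 + 21 + 5 + 1

The two numbers are 14278 and 33426, so their sum is 47704.
46368 ≤ 47704 < 75025, so take 46368; remainder 1336
987 ≤ 1336 < 1597, so take 987; remainder 349
233 ≤ 349 < 377, so take 233; remainder 116
89 ≤ 116 < 144, so take 89; remainder 27
21 ≤ 27 < 34, so take 21; remainder 6
5 ≤ 6 < 8, so take 5; remainder 1
1 ≤ 1 < 2, so take 1; remainder 0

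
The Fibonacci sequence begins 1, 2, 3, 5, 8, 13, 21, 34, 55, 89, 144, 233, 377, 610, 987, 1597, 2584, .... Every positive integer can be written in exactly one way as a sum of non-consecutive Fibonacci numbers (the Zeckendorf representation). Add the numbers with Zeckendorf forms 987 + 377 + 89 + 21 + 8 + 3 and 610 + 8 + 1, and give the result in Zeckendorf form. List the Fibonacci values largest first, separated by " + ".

1597 + 377 + 89 + 34 + 5 + 2

The two numbers are 1485 and 619, so their sum is 2104.
2104: greatest Fibonacci not exceeding it is 1597, leaving 507
507: greatest Fibonacci not exceeding it is 377, leaving 130
130: greatest Fibonacci not exceeding it is 89, leaving 41
41: greatest Fibonacci not exceeding it is 34, leaving 7
7: greatest Fibonacci not exceeding it is 5, leaving 2
2: greatest Fibonacci not exceeding it is 2, leaving 0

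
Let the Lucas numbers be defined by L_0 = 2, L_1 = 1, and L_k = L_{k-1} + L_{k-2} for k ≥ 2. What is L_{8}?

Iterating the recurrence up to L_{4} = 7 and L_{3} = 4:
L_{5} = L_{4} + L_{3} = 7 + 4 = 11
L_{6} = L_{5} + L_{4} = 11 + 7 = 18
L_{7} = L_{6} + L_{5} = 18 + 11 = 29
L_{8} = L_{7} + L_{6} = 29 + 18 = 47

47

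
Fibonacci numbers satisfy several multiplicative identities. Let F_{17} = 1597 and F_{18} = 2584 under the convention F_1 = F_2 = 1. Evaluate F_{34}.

5702887

By the doubling identity F_{2k} = F_k(2F_{k+1} − F_k): F_{34} = 1597·(2·2584 − 1597) = 1597·3571 = 5702887.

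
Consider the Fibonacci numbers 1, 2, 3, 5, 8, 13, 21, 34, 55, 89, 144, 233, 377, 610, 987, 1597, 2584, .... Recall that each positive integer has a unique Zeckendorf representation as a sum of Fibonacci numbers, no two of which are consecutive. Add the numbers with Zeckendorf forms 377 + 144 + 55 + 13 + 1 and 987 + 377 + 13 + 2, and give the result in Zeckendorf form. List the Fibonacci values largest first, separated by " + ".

1597 + 233 + 89 + 34 + 13 + 3

The two numbers are 590 and 1379, so their sum is 1969.
Repeatedly subtract the largest Fibonacci number that fits:
1969 − 1597 = 372
372 − 233 = 139
139 − 89 = 50
50 − 34 = 16
16 − 13 = 3
3 − 3 = 0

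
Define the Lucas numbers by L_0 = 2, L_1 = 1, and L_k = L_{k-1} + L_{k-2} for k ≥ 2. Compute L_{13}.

521

Iterating the recurrence up to L_{9} = 76 and L_{8} = 47:
L_{10} = L_{9} + L_{8} = 76 + 47 = 123
L_{11} = L_{10} + L_{9} = 123 + 76 = 199
L_{12} = L_{11} + L_{10} = 199 + 123 = 322
L_{13} = L_{12} + L_{11} = 322 + 199 = 521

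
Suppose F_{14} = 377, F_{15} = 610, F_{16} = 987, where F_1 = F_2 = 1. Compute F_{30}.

By the addition formula F_{m+n} = F_m F_{n+1} + F_{m−1} F_n with m=15, n=15: F_{30} = 610·987 + 377·610 = 602070 + 229970 = 832040.

832040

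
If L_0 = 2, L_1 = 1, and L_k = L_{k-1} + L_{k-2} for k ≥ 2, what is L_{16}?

Iterating the recurrence up to L_{10} = 123 and L_{9} = 76:
L_{11} = L_{10} + L_{9} = 123 + 76 = 199
L_{12} = L_{11} + L_{10} = 199 + 123 = 322
L_{13} = L_{12} + L_{11} = 322 + 199 = 521
L_{14} = L_{13} + L_{12} = 521 + 322 = 843
L_{15} = L_{14} + L_{13} = 843 + 521 = 1364
L_{16} = L_{15} + L_{14} = 1364 + 843 = 2207

2207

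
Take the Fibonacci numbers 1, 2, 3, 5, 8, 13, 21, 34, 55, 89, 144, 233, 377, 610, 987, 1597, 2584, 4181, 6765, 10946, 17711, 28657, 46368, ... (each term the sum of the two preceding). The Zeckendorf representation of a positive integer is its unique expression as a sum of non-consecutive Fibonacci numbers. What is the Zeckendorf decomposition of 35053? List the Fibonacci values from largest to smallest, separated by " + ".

Greedy algorithm:
largest Fibonacci ≤ 35053 is 28657; 35053 − 28657 = 6396
largest Fibonacci ≤ 6396 is 4181; 6396 − 4181 = 2215
largest Fibonacci ≤ 2215 is 1597; 2215 − 1597 = 618
largest Fibonacci ≤ 618 is 610; 618 − 610 = 8
largest Fibonacci ≤ 8 is 8; 8 − 8 = 0
So 35053 = 28657 + 4181 + 1597 + 610 + 8, with no two terms consecutive in the sequence.

28657 + 4181 + 1597 + 610 + 8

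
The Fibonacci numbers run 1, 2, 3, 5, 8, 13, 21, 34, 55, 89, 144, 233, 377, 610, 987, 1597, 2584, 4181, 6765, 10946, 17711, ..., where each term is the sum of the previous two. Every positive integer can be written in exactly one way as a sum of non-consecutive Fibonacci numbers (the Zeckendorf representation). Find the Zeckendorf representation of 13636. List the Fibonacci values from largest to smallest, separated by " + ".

Repeatedly subtract the largest Fibonacci number that fits:
13636 − 10946 = 2690
2690 − 2584 = 106
106 − 89 = 17
17 − 13 = 4
4 − 3 = 1
1 − 1 = 0
So 13636 = 10946 + 2584 + 89 + 13 + 3 + 1, with no two terms consecutive in the sequence.

10946 + 2584 + 89 + 13 + 3 + 1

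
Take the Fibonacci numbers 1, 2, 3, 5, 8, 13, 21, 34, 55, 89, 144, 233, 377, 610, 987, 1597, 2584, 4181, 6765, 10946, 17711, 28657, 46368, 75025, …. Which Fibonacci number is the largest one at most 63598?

46368

46368 ≤ 63598 < 75025, so the largest Fibonacci number not exceeding 63598 is 46368.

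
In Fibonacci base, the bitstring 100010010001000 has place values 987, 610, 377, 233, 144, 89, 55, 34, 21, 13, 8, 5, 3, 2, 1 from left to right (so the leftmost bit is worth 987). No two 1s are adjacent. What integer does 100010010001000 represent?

1170

Summing the place values of the 1 bits: 987 + 144 + 34 + 5 = 1170.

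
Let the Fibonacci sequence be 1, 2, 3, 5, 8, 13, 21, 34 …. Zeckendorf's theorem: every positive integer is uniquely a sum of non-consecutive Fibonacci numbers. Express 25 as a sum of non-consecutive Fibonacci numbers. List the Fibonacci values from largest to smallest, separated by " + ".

Greedily peel off the largest Fibonacci term at each step:
21 ≤ 25 < 34, so take 21; remainder 4
3 ≤ 4 < 5, so take 3; remainder 1
1 ≤ 1 < 2, so take 1; remainder 0
So 25 = 21 + 3 + 1, with no two terms consecutive in the sequence.

21 + 3 + 1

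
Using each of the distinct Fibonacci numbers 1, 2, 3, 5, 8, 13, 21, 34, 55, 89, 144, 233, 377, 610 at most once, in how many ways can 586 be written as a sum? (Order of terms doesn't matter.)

11

Each representation comes from the Zeckendorf form by replacing some F_k with F_{k−1} + F_{k−2} where possible.
586 = 377+144+55+8+2 = 377+144+55+5+3+2 = 377+144+34+21+8+2 = 377+144+34+21+5+3+2 = … (7 more), for 11 in all.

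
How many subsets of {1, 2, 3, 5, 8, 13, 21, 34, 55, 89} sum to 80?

3

Each representation comes from the Zeckendorf form by replacing some F_k with F_{k−1} + F_{k−2} where possible.
80 = 55+21+3+1 = 55+13+8+3+1 = 34+21+13+8+3+1 — 3 representations.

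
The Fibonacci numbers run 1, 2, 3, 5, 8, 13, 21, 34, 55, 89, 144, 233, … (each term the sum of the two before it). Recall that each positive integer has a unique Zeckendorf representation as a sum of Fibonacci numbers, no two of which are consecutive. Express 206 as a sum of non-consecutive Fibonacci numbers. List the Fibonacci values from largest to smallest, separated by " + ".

144 + 55 + 5 + 2

subtract 144 from 206: 62 remains
subtract 55 from 62: 7 remains
subtract 5 from 7: 2 remains
subtract 2 from 2: 0 remains
So 206 = 144 + 55 + 5 + 2, with no two terms consecutive in the sequence.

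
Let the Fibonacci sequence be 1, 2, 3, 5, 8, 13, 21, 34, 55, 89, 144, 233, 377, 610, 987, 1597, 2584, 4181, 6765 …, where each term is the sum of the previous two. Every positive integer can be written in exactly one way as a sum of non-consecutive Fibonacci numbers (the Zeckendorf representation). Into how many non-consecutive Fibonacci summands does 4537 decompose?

Greedily peel off the largest Fibonacci term at each step:
4181 ≤ 4537 < 6765, so take 4181; remainder 356
233 ≤ 356 < 377, so take 233; remainder 123
89 ≤ 123 < 144, so take 89; remainder 34
34 ≤ 34 < 55, so take 34; remainder 0
4537 = 4181 + 233 + 89 + 34, which has 4 terms.

4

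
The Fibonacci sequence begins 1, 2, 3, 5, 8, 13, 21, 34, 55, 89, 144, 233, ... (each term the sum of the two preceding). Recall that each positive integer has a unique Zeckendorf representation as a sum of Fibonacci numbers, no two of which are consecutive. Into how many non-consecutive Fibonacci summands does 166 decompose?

Greedily peel off the largest Fibonacci term at each step:
144 ≤ 166 < 233, so take 144; remainder 22
21 ≤ 22 < 34, so take 21; remainder 1
1 ≤ 1 < 2, so take 1; remainder 0
166 = 144 + 21 + 1, which has 3 terms.

3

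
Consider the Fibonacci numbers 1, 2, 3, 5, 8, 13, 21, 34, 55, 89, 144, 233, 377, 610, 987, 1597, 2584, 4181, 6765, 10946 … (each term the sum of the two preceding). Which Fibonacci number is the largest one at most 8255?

6765 ≤ 8255 < 10946, so the largest Fibonacci number not exceeding 8255 is 6765.

6765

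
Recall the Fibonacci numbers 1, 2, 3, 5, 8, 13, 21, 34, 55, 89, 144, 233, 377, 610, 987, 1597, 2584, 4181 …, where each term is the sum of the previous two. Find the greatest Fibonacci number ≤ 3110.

2584 ≤ 3110 < 4181, so the largest Fibonacci number not exceeding 3110 is 2584.

2584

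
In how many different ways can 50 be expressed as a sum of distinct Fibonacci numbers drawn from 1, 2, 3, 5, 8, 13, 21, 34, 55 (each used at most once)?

6

50 = 34+13+3 = 34+13+2+1 = 34+8+5+3 = 34+8+5+2+1 = 21+13+8+5+3 = … (1 more), for 6 in all.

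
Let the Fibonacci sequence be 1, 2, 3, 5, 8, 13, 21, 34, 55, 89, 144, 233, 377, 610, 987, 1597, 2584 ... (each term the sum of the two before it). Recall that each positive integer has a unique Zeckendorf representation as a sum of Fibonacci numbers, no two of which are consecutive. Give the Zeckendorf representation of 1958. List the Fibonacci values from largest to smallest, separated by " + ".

1597 + 233 + 89 + 34 + 5

Repeatedly subtract the largest Fibonacci number that fits:
subtract 1597 from 1958: 361 remains
subtract 233 from 361: 128 remains
subtract 89 from 128: 39 remains
subtract 34 from 39: 5 remains
subtract 5 from 5: 0 remains
So 1958 = 1597 + 233 + 89 + 34 + 5, with no two terms consecutive in the sequence.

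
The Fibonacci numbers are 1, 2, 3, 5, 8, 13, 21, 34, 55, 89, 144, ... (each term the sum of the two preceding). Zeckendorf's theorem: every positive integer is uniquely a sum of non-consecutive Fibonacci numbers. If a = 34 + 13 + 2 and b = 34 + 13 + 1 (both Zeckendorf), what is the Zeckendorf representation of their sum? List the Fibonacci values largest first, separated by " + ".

The two numbers are 49 and 48, so their sum is 97.
take 89 (≤ 97); 97 − 89 = 8
take 8 (≤ 8); 8 − 8 = 0

89 + 8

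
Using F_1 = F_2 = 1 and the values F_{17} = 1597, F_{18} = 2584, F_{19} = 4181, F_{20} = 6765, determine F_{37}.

By the addition formula F_{m+n} = F_m F_{n+1} + F_{m−1} F_n with m=20, n=17: F_{37} = 6765·2584 + 4181·1597 = 17480760 + 6677057 = 24157817.

24157817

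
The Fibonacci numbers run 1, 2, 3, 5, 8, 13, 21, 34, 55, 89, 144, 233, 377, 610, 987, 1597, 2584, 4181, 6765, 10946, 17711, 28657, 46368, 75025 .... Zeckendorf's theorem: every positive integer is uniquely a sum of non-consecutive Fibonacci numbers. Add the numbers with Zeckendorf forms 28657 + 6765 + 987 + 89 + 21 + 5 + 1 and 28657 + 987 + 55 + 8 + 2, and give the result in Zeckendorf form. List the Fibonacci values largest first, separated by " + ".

46368 + 17711 + 1597 + 377 + 144 + 34 + 3

The two numbers are 36525 and 29709, so their sum is 66234.
Greedily peel off the largest Fibonacci term at each step:
take 46368 (≤ 66234); 66234 − 46368 = 19866
take 17711 (≤ 19866); 19866 − 17711 = 2155
take 1597 (≤ 2155); 2155 − 1597 = 558
take 377 (≤ 558); 558 − 377 = 181
take 144 (≤ 181); 181 − 144 = 37
take 34 (≤ 37); 37 − 34 = 3
take 3 (≤ 3); 3 − 3 = 0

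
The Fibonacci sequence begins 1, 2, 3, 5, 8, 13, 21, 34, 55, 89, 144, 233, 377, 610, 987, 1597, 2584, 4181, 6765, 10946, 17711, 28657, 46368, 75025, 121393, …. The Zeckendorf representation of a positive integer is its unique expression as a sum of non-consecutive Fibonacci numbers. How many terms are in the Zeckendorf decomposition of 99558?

5

99558 − 75025 = 24533
24533 − 17711 = 6822
6822 − 6765 = 57
57 − 55 = 2
2 − 2 = 0
99558 = 75025 + 17711 + 6765 + 55 + 2, which has 5 terms.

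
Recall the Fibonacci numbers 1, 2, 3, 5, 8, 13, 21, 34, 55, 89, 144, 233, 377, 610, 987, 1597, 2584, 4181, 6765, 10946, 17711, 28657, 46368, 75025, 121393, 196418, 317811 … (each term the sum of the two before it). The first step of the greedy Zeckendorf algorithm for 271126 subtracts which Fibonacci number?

196418 ≤ 271126 < 317811, so the largest Fibonacci number not exceeding 271126 is 196418.

196418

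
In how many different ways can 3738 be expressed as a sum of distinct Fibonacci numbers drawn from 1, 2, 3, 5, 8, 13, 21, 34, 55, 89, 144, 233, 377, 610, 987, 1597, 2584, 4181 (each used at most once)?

34

Starting from the Zeckendorf form and repeatedly splitting a term F_k into F_{k−1} + F_{k−2} (when neither is already used) reaches every representation.
3738 = 2584+987+144+21+2 = 2584+987+144+13+8+2 = 2584+987+89+55+21+2 = … (31 more), for 34 in all.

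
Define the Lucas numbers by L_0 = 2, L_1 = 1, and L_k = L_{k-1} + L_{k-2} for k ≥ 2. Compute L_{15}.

Iterating the recurrence up to L_{8} = 47 and L_{7} = 29:
L_{9} = L_{8} + L_{7} = 47 + 29 = 76
L_{10} = L_{9} + L_{8} = 76 + 47 = 123
L_{11} = L_{10} + L_{9} = 123 + 76 = 199
L_{12} = L_{11} + L_{10} = 199 + 123 = 322
L_{13} = L_{12} + L_{11} = 322 + 199 = 521
L_{14} = L_{13} + L_{12} = 521 + 322 = 843
L_{15} = L_{14} + L_{13} = 843 + 521 = 1364

1364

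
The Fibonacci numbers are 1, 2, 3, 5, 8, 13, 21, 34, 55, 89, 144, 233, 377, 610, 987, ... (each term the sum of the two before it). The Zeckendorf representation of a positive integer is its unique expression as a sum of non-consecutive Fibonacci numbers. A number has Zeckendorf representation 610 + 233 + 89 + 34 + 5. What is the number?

971

610 + 233 + 89 + 34 + 5 = 971.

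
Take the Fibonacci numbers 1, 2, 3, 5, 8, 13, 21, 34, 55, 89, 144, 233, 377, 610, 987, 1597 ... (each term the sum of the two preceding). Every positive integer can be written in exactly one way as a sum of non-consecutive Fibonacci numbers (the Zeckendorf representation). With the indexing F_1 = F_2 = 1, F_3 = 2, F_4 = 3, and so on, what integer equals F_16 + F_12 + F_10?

1186

F_16 + F_12 + F_10 = 987 + 144 + 55 = 1186.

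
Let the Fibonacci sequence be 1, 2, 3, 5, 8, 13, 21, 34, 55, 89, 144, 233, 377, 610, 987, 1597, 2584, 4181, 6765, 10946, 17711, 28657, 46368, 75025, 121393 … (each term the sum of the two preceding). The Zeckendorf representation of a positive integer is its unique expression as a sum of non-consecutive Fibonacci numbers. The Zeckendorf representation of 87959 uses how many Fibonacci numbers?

6

largest Fibonacci ≤ 87959 is 75025; 87959 − 75025 = 12934
largest Fibonacci ≤ 12934 is 10946; 12934 − 10946 = 1988
largest Fibonacci ≤ 1988 is 1597; 1988 − 1597 = 391
largest Fibonacci ≤ 391 is 377; 391 − 377 = 14
largest Fibonacci ≤ 14 is 13; 14 − 13 = 1
largest Fibonacci ≤ 1 is 1; 1 − 1 = 0
87959 = 75025 + 10946 + 1597 + 377 + 13 + 1, which has 6 terms.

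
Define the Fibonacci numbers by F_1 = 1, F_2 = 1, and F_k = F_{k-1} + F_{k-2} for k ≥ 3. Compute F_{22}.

17711

Iterating the recurrence up to F_{15} = 610 and F_{14} = 377:
F_{16} = F_{15} + F_{14} = 610 + 377 = 987
F_{17} = F_{16} + F_{15} = 987 + 610 = 1597
F_{18} = F_{17} + F_{16} = 1597 + 987 = 2584
F_{19} = F_{18} + F_{17} = 2584 + 1597 = 4181
F_{20} = F_{19} + F_{18} = 4181 + 2584 = 6765
F_{21} = F_{20} + F_{19} = 6765 + 4181 = 10946
F_{22} = F_{21} + F_{20} = 10946 + 6765 = 17711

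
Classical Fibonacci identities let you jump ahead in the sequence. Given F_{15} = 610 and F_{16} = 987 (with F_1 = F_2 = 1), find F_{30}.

By the doubling identity F_{2k} = F_k(2F_{k+1} − F_k): F_{30} = 610·(2·987 − 610) = 610·1364 = 832040.

832040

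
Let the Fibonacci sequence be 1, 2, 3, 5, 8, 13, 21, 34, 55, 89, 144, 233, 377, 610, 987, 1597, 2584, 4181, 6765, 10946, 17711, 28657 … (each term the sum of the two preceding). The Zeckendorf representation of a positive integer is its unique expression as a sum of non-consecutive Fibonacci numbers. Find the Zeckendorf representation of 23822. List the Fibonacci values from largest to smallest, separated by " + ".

17711 + 4181 + 1597 + 233 + 89 + 8 + 3

Greedy algorithm:
23822: greatest Fibonacci not exceeding it is 17711, leaving 6111
6111: greatest Fibonacci not exceeding it is 4181, leaving 1930
1930: greatest Fibonacci not exceeding it is 1597, leaving 333
333: greatest Fibonacci not exceeding it is 233, leaving 100
100: greatest Fibonacci not exceeding it is 89, leaving 11
11: greatest Fibonacci not exceeding it is 8, leaving 3
3: greatest Fibonacci not exceeding it is 3, leaving 0
So 23822 = 17711 + 4181 + 1597 + 233 + 89 + 8 + 3, with no two terms consecutive in the sequence.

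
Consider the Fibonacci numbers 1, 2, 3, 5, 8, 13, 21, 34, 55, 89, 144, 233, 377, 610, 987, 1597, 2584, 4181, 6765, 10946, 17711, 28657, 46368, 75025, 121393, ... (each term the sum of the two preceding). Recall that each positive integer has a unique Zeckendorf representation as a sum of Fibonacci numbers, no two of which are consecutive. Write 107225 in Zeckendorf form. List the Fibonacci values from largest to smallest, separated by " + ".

Greedy algorithm:
75025 ≤ 107225 < 121393, so take 75025; remainder 32200
28657 ≤ 32200 < 46368, so take 28657; remainder 3543
2584 ≤ 3543 < 4181, so take 2584; remainder 959
610 ≤ 959 < 987, so take 610; remainder 349
233 ≤ 349 < 377, so take 233; remainder 116
89 ≤ 116 < 144, so take 89; remainder 27
21 ≤ 27 < 34, so take 21; remainder 6
5 ≤ 6 < 8, so take 5; remainder 1
1 ≤ 1 < 2, so take 1; remainder 0
So 107225 = 75025 + 28657 + 2584 + 610 + 233 + 89 + 21 + 5 + 1, with no two terms consecutive in the sequence.

75025 + 28657 + 2584 + 610 + 233 + 89 + 21 + 5 + 1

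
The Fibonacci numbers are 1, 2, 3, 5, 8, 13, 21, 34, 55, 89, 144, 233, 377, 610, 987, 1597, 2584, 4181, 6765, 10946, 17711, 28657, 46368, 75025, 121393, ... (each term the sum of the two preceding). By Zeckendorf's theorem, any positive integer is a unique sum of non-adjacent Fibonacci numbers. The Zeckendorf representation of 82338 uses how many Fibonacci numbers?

Greedily peel off the largest Fibonacci term at each step:
largest Fibonacci ≤ 82338 is 75025; 82338 − 75025 = 7313
largest Fibonacci ≤ 7313 is 6765; 7313 − 6765 = 548
largest Fibonacci ≤ 548 is 377; 548 − 377 = 171
largest Fibonacci ≤ 171 is 144; 171 − 144 = 27
largest Fibonacci ≤ 27 is 21; 27 − 21 = 6
largest Fibonacci ≤ 6 is 5; 6 − 5 = 1
largest Fibonacci ≤ 1 is 1; 1 − 1 = 0
82338 = 75025 + 6765 + 377 + 144 + 21 + 5 + 1, which has 7 terms.

7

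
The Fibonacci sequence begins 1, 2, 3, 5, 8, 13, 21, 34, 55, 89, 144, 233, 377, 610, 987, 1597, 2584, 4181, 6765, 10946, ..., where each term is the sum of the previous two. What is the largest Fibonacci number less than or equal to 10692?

6765

6765 ≤ 10692 < 10946, so the largest Fibonacci number not exceeding 10692 is 6765.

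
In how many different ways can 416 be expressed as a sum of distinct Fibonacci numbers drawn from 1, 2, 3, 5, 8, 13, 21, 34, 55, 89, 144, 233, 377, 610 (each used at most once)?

Starting from the Zeckendorf form and repeatedly splitting a term F_k into F_{k−1} + F_{k−2} (when neither is already used) reaches every representation.
416 = 377+34+5 = 377+34+3+2 = 377+21+13+5 = … (12 more), for 15 in all.

15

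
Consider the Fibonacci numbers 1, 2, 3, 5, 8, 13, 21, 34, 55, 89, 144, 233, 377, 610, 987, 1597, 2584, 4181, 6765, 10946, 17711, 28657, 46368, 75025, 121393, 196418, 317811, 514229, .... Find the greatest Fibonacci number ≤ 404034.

317811

317811 ≤ 404034 < 514229, so the largest Fibonacci number not exceeding 404034 is 317811.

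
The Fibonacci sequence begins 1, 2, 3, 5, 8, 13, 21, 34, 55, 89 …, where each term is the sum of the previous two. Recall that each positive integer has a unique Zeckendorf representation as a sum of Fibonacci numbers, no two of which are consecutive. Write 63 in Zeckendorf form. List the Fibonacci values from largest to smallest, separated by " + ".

55 + 8

Greedy algorithm:
take 55 (≤ 63); 63 − 55 = 8
take 8 (≤ 8); 8 − 8 = 0
So 63 = 55 + 8, with no two terms consecutive in the sequence.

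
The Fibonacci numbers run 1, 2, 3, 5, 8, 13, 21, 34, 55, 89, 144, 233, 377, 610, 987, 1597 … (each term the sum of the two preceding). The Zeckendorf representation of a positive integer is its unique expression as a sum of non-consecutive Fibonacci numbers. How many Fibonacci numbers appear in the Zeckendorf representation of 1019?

4

987 ≤ 1019 < 1597, so take 987; remainder 32
21 ≤ 32 < 34, so take 21; remainder 11
8 ≤ 11 < 13, so take 8; remainder 3
3 ≤ 3 < 5, so take 3; remainder 0
1019 = 987 + 21 + 8 + 3, which has 4 terms.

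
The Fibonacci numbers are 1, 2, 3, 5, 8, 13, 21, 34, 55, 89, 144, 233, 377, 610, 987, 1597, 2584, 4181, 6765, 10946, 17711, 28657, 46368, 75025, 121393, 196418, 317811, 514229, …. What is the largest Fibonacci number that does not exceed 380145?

317811

317811 ≤ 380145 < 514229, so the largest Fibonacci number not exceeding 380145 is 317811.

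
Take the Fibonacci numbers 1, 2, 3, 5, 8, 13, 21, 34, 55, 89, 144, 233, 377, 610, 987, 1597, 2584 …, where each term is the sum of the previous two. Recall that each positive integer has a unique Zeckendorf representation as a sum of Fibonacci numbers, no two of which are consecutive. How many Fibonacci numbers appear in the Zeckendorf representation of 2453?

4

largest Fibonacci ≤ 2453 is 1597; 2453 − 1597 = 856
largest Fibonacci ≤ 856 is 610; 856 − 610 = 246
largest Fibonacci ≤ 246 is 233; 246 − 233 = 13
largest Fibonacci ≤ 13 is 13; 13 − 13 = 0
2453 = 1597 + 610 + 233 + 13, which has 4 terms.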